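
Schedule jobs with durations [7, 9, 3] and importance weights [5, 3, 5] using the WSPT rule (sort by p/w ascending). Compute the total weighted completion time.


Compute p/w ratios and sort ascending (WSPT): [(3, 5), (7, 5), (9, 3)]
Compute weighted completion times:
  Job (p=3,w=5): C=3, w*C=5*3=15
  Job (p=7,w=5): C=10, w*C=5*10=50
  Job (p=9,w=3): C=19, w*C=3*19=57
Total weighted completion time = 122

122


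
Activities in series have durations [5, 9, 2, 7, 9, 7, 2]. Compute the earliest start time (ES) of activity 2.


Activity 2 starts after activities 1 through 1 complete.
Predecessor durations: [5]
ES = 5 = 5

5


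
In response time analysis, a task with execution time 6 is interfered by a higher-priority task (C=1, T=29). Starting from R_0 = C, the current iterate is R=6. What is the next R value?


R_next = C + ceil(R_prev / T_hp) * C_hp
ceil(6 / 29) = ceil(0.2069) = 1
Interference = 1 * 1 = 1
R_next = 6 + 1 = 7

7


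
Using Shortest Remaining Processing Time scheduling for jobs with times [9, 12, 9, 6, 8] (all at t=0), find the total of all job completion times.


Since all jobs arrive at t=0, SRPT equals SPT ordering.
SPT order: [6, 8, 9, 9, 12]
Completion times:
  Job 1: p=6, C=6
  Job 2: p=8, C=14
  Job 3: p=9, C=23
  Job 4: p=9, C=32
  Job 5: p=12, C=44
Total completion time = 6 + 14 + 23 + 32 + 44 = 119

119


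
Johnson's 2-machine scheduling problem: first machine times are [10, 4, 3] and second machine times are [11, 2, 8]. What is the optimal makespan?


Apply Johnson's rule:
  Group 1 (a <= b): [(3, 3, 8), (1, 10, 11)]
  Group 2 (a > b): [(2, 4, 2)]
Optimal job order: [3, 1, 2]
Schedule:
  Job 3: M1 done at 3, M2 done at 11
  Job 1: M1 done at 13, M2 done at 24
  Job 2: M1 done at 17, M2 done at 26
Makespan = 26

26


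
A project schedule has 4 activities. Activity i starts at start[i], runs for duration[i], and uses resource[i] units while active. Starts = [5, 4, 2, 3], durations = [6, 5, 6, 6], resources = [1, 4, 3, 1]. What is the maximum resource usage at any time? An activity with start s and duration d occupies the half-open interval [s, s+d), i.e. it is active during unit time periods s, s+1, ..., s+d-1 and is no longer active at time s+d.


Each activity i is active on [start_i, start_i + duration_i).
Compute total resource usage per time slot:
  t=0: active resources = [], total = 0
  t=1: active resources = [], total = 0
  t=2: active resources = [3], total = 3
  t=3: active resources = [3, 1], total = 4
  t=4: active resources = [4, 3, 1], total = 8
  t=5: active resources = [1, 4, 3, 1], total = 9
  t=6: active resources = [1, 4, 3, 1], total = 9
  t=7: active resources = [1, 4, 3, 1], total = 9
  t=8: active resources = [1, 4, 1], total = 6
  t=9: active resources = [1], total = 1
  t=10: active resources = [1], total = 1
Peak resource demand = 9

9


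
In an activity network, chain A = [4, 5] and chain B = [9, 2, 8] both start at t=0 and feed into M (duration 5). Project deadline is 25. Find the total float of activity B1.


Forward pass: ES(B1) = sum of predecessors on chain B = 0
EF = ES + duration = 0 + 9 = 9
Backward pass: LF(M) = deadline = 25; LS(M) = 25 - 5 = 20
LF(B1) = LS(M) - sum(successors on chain B) = 20 - 10 = 10
LS = LF - duration = 10 - 9 = 1
Total float = LS - ES = 1 - 0 = 1

1


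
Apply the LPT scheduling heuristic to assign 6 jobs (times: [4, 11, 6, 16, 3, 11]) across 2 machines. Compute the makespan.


Sort jobs in decreasing order (LPT): [16, 11, 11, 6, 4, 3]
Assign each job to the least loaded machine:
  Machine 1: jobs [16, 6, 4], load = 26
  Machine 2: jobs [11, 11, 3], load = 25
Makespan = max load = 26

26


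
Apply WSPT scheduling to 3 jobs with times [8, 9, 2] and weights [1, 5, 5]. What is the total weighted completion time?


Compute p/w ratios and sort ascending (WSPT): [(2, 5), (9, 5), (8, 1)]
Compute weighted completion times:
  Job (p=2,w=5): C=2, w*C=5*2=10
  Job (p=9,w=5): C=11, w*C=5*11=55
  Job (p=8,w=1): C=19, w*C=1*19=19
Total weighted completion time = 84

84


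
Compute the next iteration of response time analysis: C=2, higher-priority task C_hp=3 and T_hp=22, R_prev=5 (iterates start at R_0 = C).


R_next = C + ceil(R_prev / T_hp) * C_hp
ceil(5 / 22) = ceil(0.2273) = 1
Interference = 1 * 3 = 3
R_next = 2 + 3 = 5
R_next = R_prev, so the iteration has converged (response time = 5).

5


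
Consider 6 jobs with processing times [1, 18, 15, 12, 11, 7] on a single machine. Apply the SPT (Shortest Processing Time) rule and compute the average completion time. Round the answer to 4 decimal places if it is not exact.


Sort jobs by processing time (SPT order): [1, 7, 11, 12, 15, 18]
Compute completion times sequentially:
  Job 1: processing = 1, completes at 1
  Job 2: processing = 7, completes at 8
  Job 3: processing = 11, completes at 19
  Job 4: processing = 12, completes at 31
  Job 5: processing = 15, completes at 46
  Job 6: processing = 18, completes at 64
Sum of completion times = 169
Average completion time = 169/6 = 28.1667

28.1667


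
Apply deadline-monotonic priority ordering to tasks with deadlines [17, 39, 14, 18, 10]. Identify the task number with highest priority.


Sort tasks by relative deadline (ascending):
  Task 5: deadline = 10
  Task 3: deadline = 14
  Task 1: deadline = 17
  Task 4: deadline = 18
  Task 2: deadline = 39
Priority order (highest first): [5, 3, 1, 4, 2]
Highest priority task = 5

5


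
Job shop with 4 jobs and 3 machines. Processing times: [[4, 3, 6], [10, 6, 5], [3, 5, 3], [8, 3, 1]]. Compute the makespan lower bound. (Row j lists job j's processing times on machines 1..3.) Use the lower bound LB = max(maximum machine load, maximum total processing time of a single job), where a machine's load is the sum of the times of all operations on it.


Machine loads:
  Machine 1: 4 + 10 + 3 + 8 = 25
  Machine 2: 3 + 6 + 5 + 3 = 17
  Machine 3: 6 + 5 + 3 + 1 = 15
Max machine load = 25
Job totals:
  Job 1: 13
  Job 2: 21
  Job 3: 11
  Job 4: 12
Max job total = 21
Lower bound = max(25, 21) = 25

25


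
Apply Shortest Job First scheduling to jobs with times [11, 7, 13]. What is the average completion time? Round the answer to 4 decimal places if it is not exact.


SJF order (ascending): [7, 11, 13]
Completion times:
  Job 1: burst=7, C=7
  Job 2: burst=11, C=18
  Job 3: burst=13, C=31
Average completion = 56/3 = 18.6667

18.6667


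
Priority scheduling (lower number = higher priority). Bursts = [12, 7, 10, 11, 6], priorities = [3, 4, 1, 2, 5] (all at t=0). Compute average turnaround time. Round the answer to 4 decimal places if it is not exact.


Sort by priority (ascending = highest first):
Order: [(1, 10), (2, 11), (3, 12), (4, 7), (5, 6)]
Completion times:
  Priority 1, burst=10, C=10
  Priority 2, burst=11, C=21
  Priority 3, burst=12, C=33
  Priority 4, burst=7, C=40
  Priority 5, burst=6, C=46
Average turnaround = 150/5 = 30.0

30.0


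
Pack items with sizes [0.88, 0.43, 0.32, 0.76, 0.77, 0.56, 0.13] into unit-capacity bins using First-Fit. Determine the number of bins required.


Place items sequentially using First-Fit:
  Item 0.88 -> new Bin 1
  Item 0.43 -> new Bin 2
  Item 0.32 -> Bin 2 (now 0.75)
  Item 0.76 -> new Bin 3
  Item 0.77 -> new Bin 4
  Item 0.56 -> new Bin 5
  Item 0.13 -> Bin 2 (now 0.88)
Total bins used = 5

5


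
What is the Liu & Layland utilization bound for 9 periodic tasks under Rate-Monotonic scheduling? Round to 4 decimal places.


Compute 2^(1/9) = 1.0800597389
Subtract 1: 1.0800597389 - 1 = 0.0800597389
Multiply by n: 9 * 0.0800597389 = 0.7205376501
Round to 4 dp: 0.7205

0.7205


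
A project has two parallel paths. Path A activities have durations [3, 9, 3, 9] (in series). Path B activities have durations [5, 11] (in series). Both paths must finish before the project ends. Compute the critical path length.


Path A total = 3 + 9 + 3 + 9 = 24
Path B total = 5 + 11 = 16
Critical path = longest path = max(24, 16) = 24

24


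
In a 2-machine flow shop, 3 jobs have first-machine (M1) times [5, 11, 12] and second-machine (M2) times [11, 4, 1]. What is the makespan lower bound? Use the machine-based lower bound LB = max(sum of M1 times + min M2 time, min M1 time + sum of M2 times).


LB1 = sum(M1 times) + min(M2 times) = 28 + 1 = 29
LB2 = min(M1 times) + sum(M2 times) = 5 + 16 = 21
Lower bound = max(LB1, LB2) = max(29, 21) = 29

29


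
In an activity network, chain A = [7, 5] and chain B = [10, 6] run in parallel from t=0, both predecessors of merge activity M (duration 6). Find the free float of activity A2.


ES(A2) = sum of predecessors on chain A = 7
EF(A2) = ES + duration = 7 + 5 = 12
Successor of A2 is M. ES(M) = max(sum(A), sum(B)) = max(12, 16) = 16
Free float = ES(successor) - EF(current) = 16 - 12 = 4

4


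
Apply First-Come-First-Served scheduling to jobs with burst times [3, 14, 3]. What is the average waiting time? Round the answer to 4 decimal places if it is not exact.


FCFS order (as given): [3, 14, 3]
Waiting times:
  Job 1: wait = 0
  Job 2: wait = 3
  Job 3: wait = 17
Sum of waiting times = 20
Average waiting time = 20/3 = 6.6667

6.6667


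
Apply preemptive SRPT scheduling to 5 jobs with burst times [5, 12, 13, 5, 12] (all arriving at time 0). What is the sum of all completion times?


Since all jobs arrive at t=0, SRPT equals SPT ordering.
SPT order: [5, 5, 12, 12, 13]
Completion times:
  Job 1: p=5, C=5
  Job 2: p=5, C=10
  Job 3: p=12, C=22
  Job 4: p=12, C=34
  Job 5: p=13, C=47
Total completion time = 5 + 10 + 22 + 34 + 47 = 118

118


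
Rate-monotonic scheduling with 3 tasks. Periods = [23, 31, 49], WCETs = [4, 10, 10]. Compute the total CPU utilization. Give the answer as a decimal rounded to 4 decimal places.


Compute individual utilizations (exact fractions):
  Task 1: C/T = 4/23 (approx. 0.1739)
  Task 2: C/T = 10/31 (approx. 0.3226)
  Task 3: C/T = 10/49 (approx. 0.2041)
Total utilization U = 4/23 + 10/31 + 10/49 = 24476/34937
Rounded to 4 decimal places: U = 0.7006
RM (Liu & Layland) bound for 3 tasks = 0.779763; compare with U = 24476/34937 (approx. 0.700575)
U <= bound, so schedulable by RM sufficient condition.

0.7006


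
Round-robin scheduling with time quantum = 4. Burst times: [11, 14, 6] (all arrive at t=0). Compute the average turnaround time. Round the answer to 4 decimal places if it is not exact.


Time quantum = 4
Execution trace:
  J1 runs 4 units, time = 4
  J2 runs 4 units, time = 8
  J3 runs 4 units, time = 12
  J1 runs 4 units, time = 16
  J2 runs 4 units, time = 20
  J3 runs 2 units, time = 22
  J1 runs 3 units, time = 25
  J2 runs 4 units, time = 29
  J2 runs 2 units, time = 31
Finish times: [25, 31, 22]
Average turnaround = 78/3 = 26.0

26.0


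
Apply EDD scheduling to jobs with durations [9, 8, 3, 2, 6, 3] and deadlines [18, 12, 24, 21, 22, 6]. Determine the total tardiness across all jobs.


Sort by due date (EDD order): [(3, 6), (8, 12), (9, 18), (2, 21), (6, 22), (3, 24)]
Compute completion times and tardiness:
  Job 1: p=3, d=6, C=3, tardiness=max(0,3-6)=0
  Job 2: p=8, d=12, C=11, tardiness=max(0,11-12)=0
  Job 3: p=9, d=18, C=20, tardiness=max(0,20-18)=2
  Job 4: p=2, d=21, C=22, tardiness=max(0,22-21)=1
  Job 5: p=6, d=22, C=28, tardiness=max(0,28-22)=6
  Job 6: p=3, d=24, C=31, tardiness=max(0,31-24)=7
Total tardiness = 16

16


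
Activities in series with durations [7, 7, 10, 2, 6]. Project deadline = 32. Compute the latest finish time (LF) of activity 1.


LF(activity 1) = deadline - sum of successor durations
Successors: activities 2 through 5 with durations [7, 10, 2, 6]
Sum of successor durations = 25
LF = 32 - 25 = 7

7


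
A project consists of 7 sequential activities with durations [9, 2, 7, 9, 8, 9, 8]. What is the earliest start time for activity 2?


Activity 2 starts after activities 1 through 1 complete.
Predecessor durations: [9]
ES = 9 = 9

9


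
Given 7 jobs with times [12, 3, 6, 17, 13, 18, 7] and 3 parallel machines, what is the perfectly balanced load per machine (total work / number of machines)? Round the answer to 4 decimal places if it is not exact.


Total processing time = 12 + 3 + 6 + 17 + 13 + 18 + 7 = 76
Number of machines = 3
Ideal balanced load = 76 / 3 = 25.3333

25.3333


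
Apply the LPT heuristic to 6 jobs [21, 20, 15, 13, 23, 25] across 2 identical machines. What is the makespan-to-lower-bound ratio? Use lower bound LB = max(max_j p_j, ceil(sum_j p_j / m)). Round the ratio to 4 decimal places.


LPT order: [25, 23, 21, 20, 15, 13]
Machine loads after assignment: [58, 59]
LPT makespan = 59
Lower bound = max(max_job, ceil(total/2)) = max(25, 59) = 59
Ratio = 59 / 59 = 1.0

1.0


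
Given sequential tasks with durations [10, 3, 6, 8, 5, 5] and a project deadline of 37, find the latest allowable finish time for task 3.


LF(activity 3) = deadline - sum of successor durations
Successors: activities 4 through 6 with durations [8, 5, 5]
Sum of successor durations = 18
LF = 37 - 18 = 19

19


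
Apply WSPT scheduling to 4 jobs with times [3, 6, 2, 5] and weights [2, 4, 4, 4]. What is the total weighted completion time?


Compute p/w ratios and sort ascending (WSPT): [(2, 4), (5, 4), (3, 2), (6, 4)]
Compute weighted completion times:
  Job (p=2,w=4): C=2, w*C=4*2=8
  Job (p=5,w=4): C=7, w*C=4*7=28
  Job (p=3,w=2): C=10, w*C=2*10=20
  Job (p=6,w=4): C=16, w*C=4*16=64
Total weighted completion time = 120

120


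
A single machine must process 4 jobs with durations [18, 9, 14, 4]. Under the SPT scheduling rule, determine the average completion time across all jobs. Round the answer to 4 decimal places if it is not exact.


Sort jobs by processing time (SPT order): [4, 9, 14, 18]
Compute completion times sequentially:
  Job 1: processing = 4, completes at 4
  Job 2: processing = 9, completes at 13
  Job 3: processing = 14, completes at 27
  Job 4: processing = 18, completes at 45
Sum of completion times = 89
Average completion time = 89/4 = 22.25

22.25


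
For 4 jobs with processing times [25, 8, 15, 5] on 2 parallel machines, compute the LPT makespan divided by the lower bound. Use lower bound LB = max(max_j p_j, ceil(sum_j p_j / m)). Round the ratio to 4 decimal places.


LPT order: [25, 15, 8, 5]
Machine loads after assignment: [25, 28]
LPT makespan = 28
Lower bound = max(max_job, ceil(total/2)) = max(25, 27) = 27
Ratio = 28 / 27 = 1.037

1.037


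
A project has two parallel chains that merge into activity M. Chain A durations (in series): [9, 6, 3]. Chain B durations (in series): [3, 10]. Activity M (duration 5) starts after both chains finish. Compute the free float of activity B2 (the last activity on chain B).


ES(B2) = sum of predecessors on chain B = 3
EF(B2) = ES + duration = 3 + 10 = 13
Successor of B2 is M. ES(M) = max(sum(A), sum(B)) = max(18, 13) = 18
Free float = ES(successor) - EF(current) = 18 - 13 = 5

5


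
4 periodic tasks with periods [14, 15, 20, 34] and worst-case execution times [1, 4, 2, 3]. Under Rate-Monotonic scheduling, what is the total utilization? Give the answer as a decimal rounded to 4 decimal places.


Compute individual utilizations (exact fractions):
  Task 1: C/T = 1/14 (approx. 0.0714)
  Task 2: C/T = 4/15 (approx. 0.2667)
  Task 3: C/T = 2/20 = 1/10 (approx. 0.1)
  Task 4: C/T = 3/34 (approx. 0.0882)
Total utilization U = 1/14 + 4/15 + 1/10 + 3/34 = 1879/3570
Rounded to 4 decimal places: U = 0.5263
RM (Liu & Layland) bound for 4 tasks = 0.756828; compare with U = 1879/3570 (approx. 0.526331)
U <= bound, so schedulable by RM sufficient condition.

0.5263


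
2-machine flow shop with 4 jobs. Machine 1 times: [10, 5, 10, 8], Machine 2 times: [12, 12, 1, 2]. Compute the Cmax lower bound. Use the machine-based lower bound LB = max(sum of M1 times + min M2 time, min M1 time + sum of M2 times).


LB1 = sum(M1 times) + min(M2 times) = 33 + 1 = 34
LB2 = min(M1 times) + sum(M2 times) = 5 + 27 = 32
Lower bound = max(LB1, LB2) = max(34, 32) = 34

34


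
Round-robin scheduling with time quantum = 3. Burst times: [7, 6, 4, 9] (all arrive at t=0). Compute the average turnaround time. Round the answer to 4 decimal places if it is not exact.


Time quantum = 3
Execution trace:
  J1 runs 3 units, time = 3
  J2 runs 3 units, time = 6
  J3 runs 3 units, time = 9
  J4 runs 3 units, time = 12
  J1 runs 3 units, time = 15
  J2 runs 3 units, time = 18
  J3 runs 1 units, time = 19
  J4 runs 3 units, time = 22
  J1 runs 1 units, time = 23
  J4 runs 3 units, time = 26
Finish times: [23, 18, 19, 26]
Average turnaround = 86/4 = 21.5

21.5


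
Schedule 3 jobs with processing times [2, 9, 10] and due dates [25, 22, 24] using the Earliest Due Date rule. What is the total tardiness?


Sort by due date (EDD order): [(9, 22), (10, 24), (2, 25)]
Compute completion times and tardiness:
  Job 1: p=9, d=22, C=9, tardiness=max(0,9-22)=0
  Job 2: p=10, d=24, C=19, tardiness=max(0,19-24)=0
  Job 3: p=2, d=25, C=21, tardiness=max(0,21-25)=0
Total tardiness = 0

0


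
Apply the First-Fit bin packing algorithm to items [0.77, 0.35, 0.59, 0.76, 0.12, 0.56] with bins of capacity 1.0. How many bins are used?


Place items sequentially using First-Fit:
  Item 0.77 -> new Bin 1
  Item 0.35 -> new Bin 2
  Item 0.59 -> Bin 2 (now 0.94)
  Item 0.76 -> new Bin 3
  Item 0.12 -> Bin 1 (now 0.89)
  Item 0.56 -> new Bin 4
Total bins used = 4

4


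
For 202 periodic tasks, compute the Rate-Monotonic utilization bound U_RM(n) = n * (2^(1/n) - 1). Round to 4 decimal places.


Compute 2^(1/202) = 1.0034373158
Subtract 1: 1.0034373158 - 1 = 0.0034373158
Multiply by n: 202 * 0.0034373158 = 0.6943377916
Round to 4 dp: 0.6943

0.6943


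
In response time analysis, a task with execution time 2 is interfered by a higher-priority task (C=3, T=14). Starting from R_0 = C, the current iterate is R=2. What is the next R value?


R_next = C + ceil(R_prev / T_hp) * C_hp
ceil(2 / 14) = ceil(0.1429) = 1
Interference = 1 * 3 = 3
R_next = 2 + 3 = 5

5


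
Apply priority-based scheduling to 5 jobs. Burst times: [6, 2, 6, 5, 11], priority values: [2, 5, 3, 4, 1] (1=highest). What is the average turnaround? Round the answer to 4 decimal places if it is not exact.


Sort by priority (ascending = highest first):
Order: [(1, 11), (2, 6), (3, 6), (4, 5), (5, 2)]
Completion times:
  Priority 1, burst=11, C=11
  Priority 2, burst=6, C=17
  Priority 3, burst=6, C=23
  Priority 4, burst=5, C=28
  Priority 5, burst=2, C=30
Average turnaround = 109/5 = 21.8

21.8


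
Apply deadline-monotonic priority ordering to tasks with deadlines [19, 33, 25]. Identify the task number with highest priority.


Sort tasks by relative deadline (ascending):
  Task 1: deadline = 19
  Task 3: deadline = 25
  Task 2: deadline = 33
Priority order (highest first): [1, 3, 2]
Highest priority task = 1

1


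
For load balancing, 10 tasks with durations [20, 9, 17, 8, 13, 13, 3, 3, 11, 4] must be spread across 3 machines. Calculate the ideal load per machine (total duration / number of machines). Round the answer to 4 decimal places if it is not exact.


Total processing time = 20 + 9 + 17 + 8 + 13 + 13 + 3 + 3 + 11 + 4 = 101
Number of machines = 3
Ideal balanced load = 101 / 3 = 33.6667

33.6667


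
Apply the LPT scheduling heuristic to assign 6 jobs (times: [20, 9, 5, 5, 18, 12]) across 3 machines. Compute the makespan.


Sort jobs in decreasing order (LPT): [20, 18, 12, 9, 5, 5]
Assign each job to the least loaded machine:
  Machine 1: jobs [20, 5], load = 25
  Machine 2: jobs [18, 5], load = 23
  Machine 3: jobs [12, 9], load = 21
Makespan = max load = 25

25


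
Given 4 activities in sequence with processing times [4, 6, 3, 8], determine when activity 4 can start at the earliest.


Activity 4 starts after activities 1 through 3 complete.
Predecessor durations: [4, 6, 3]
ES = 4 + 6 + 3 = 13

13


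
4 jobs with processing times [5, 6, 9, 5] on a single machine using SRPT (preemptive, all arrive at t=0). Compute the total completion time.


Since all jobs arrive at t=0, SRPT equals SPT ordering.
SPT order: [5, 5, 6, 9]
Completion times:
  Job 1: p=5, C=5
  Job 2: p=5, C=10
  Job 3: p=6, C=16
  Job 4: p=9, C=25
Total completion time = 5 + 10 + 16 + 25 = 56

56


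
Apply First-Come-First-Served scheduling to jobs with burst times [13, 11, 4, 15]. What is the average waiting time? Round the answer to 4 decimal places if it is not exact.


FCFS order (as given): [13, 11, 4, 15]
Waiting times:
  Job 1: wait = 0
  Job 2: wait = 13
  Job 3: wait = 24
  Job 4: wait = 28
Sum of waiting times = 65
Average waiting time = 65/4 = 16.25

16.25


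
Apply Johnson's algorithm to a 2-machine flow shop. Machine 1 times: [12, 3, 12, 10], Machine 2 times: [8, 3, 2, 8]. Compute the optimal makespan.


Apply Johnson's rule:
  Group 1 (a <= b): [(2, 3, 3)]
  Group 2 (a > b): [(1, 12, 8), (4, 10, 8), (3, 12, 2)]
Optimal job order: [2, 1, 4, 3]
Schedule:
  Job 2: M1 done at 3, M2 done at 6
  Job 1: M1 done at 15, M2 done at 23
  Job 4: M1 done at 25, M2 done at 33
  Job 3: M1 done at 37, M2 done at 39
Makespan = 39

39


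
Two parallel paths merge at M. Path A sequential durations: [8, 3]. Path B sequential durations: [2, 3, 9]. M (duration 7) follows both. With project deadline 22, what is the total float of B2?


Forward pass: ES(B2) = sum of predecessors on chain B = 2
EF = ES + duration = 2 + 3 = 5
Backward pass: LF(M) = deadline = 22; LS(M) = 22 - 7 = 15
LF(B2) = LS(M) - sum(successors on chain B) = 15 - 9 = 6
LS = LF - duration = 6 - 3 = 3
Total float = LS - ES = 3 - 2 = 1

1


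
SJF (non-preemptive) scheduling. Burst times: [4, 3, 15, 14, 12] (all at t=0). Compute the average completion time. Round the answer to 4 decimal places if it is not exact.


SJF order (ascending): [3, 4, 12, 14, 15]
Completion times:
  Job 1: burst=3, C=3
  Job 2: burst=4, C=7
  Job 3: burst=12, C=19
  Job 4: burst=14, C=33
  Job 5: burst=15, C=48
Average completion = 110/5 = 22.0

22.0


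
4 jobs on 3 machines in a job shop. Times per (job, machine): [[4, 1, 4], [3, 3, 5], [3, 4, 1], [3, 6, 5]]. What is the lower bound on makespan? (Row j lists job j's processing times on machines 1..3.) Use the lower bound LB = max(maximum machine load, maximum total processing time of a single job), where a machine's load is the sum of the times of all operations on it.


Machine loads:
  Machine 1: 4 + 3 + 3 + 3 = 13
  Machine 2: 1 + 3 + 4 + 6 = 14
  Machine 3: 4 + 5 + 1 + 5 = 15
Max machine load = 15
Job totals:
  Job 1: 9
  Job 2: 11
  Job 3: 8
  Job 4: 14
Max job total = 14
Lower bound = max(15, 14) = 15

15


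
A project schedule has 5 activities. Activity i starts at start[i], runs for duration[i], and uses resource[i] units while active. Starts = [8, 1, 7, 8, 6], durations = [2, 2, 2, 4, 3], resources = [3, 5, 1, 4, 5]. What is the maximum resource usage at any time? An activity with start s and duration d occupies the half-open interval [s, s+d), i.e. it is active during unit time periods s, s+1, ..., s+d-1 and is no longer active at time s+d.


Each activity i is active on [start_i, start_i + duration_i).
Compute total resource usage per time slot:
  t=0: active resources = [], total = 0
  t=1: active resources = [5], total = 5
  t=2: active resources = [5], total = 5
  t=3: active resources = [], total = 0
  t=4: active resources = [], total = 0
  t=5: active resources = [], total = 0
  t=6: active resources = [5], total = 5
  t=7: active resources = [1, 5], total = 6
  t=8: active resources = [3, 1, 4, 5], total = 13
  t=9: active resources = [3, 4], total = 7
  t=10: active resources = [4], total = 4
  t=11: active resources = [4], total = 4
Peak resource demand = 13

13


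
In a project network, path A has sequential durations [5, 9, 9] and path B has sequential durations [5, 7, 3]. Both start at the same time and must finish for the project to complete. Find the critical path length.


Path A total = 5 + 9 + 9 = 23
Path B total = 5 + 7 + 3 = 15
Critical path = longest path = max(23, 15) = 23

23


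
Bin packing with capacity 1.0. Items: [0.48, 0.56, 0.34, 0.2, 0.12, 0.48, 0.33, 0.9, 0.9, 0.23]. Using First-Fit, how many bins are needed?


Place items sequentially using First-Fit:
  Item 0.48 -> new Bin 1
  Item 0.56 -> new Bin 2
  Item 0.34 -> Bin 1 (now 0.82)
  Item 0.2 -> Bin 2 (now 0.76)
  Item 0.12 -> Bin 1 (now 0.94)
  Item 0.48 -> new Bin 3
  Item 0.33 -> Bin 3 (now 0.81)
  Item 0.9 -> new Bin 4
  Item 0.9 -> new Bin 5
  Item 0.23 -> Bin 2 (now 0.99)
Total bins used = 5

5


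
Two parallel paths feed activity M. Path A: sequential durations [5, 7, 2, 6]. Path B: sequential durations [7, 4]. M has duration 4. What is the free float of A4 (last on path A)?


ES(A4) = sum of predecessors on chain A = 14
EF(A4) = ES + duration = 14 + 6 = 20
Successor of A4 is M. ES(M) = max(sum(A), sum(B)) = max(20, 11) = 20
Free float = ES(successor) - EF(current) = 20 - 20 = 0

0


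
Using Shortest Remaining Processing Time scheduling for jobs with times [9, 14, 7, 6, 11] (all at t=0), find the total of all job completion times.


Since all jobs arrive at t=0, SRPT equals SPT ordering.
SPT order: [6, 7, 9, 11, 14]
Completion times:
  Job 1: p=6, C=6
  Job 2: p=7, C=13
  Job 3: p=9, C=22
  Job 4: p=11, C=33
  Job 5: p=14, C=47
Total completion time = 6 + 13 + 22 + 33 + 47 = 121

121


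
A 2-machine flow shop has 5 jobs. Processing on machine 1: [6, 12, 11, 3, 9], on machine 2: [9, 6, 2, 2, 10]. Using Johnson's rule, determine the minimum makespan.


Apply Johnson's rule:
  Group 1 (a <= b): [(1, 6, 9), (5, 9, 10)]
  Group 2 (a > b): [(2, 12, 6), (3, 11, 2), (4, 3, 2)]
Optimal job order: [1, 5, 2, 3, 4]
Schedule:
  Job 1: M1 done at 6, M2 done at 15
  Job 5: M1 done at 15, M2 done at 25
  Job 2: M1 done at 27, M2 done at 33
  Job 3: M1 done at 38, M2 done at 40
  Job 4: M1 done at 41, M2 done at 43
Makespan = 43

43


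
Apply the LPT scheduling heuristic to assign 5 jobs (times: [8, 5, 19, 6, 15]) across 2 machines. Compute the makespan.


Sort jobs in decreasing order (LPT): [19, 15, 8, 6, 5]
Assign each job to the least loaded machine:
  Machine 1: jobs [19, 6], load = 25
  Machine 2: jobs [15, 8, 5], load = 28
Makespan = max load = 28

28


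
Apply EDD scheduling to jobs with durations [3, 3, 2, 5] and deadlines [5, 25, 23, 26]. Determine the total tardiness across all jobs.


Sort by due date (EDD order): [(3, 5), (2, 23), (3, 25), (5, 26)]
Compute completion times and tardiness:
  Job 1: p=3, d=5, C=3, tardiness=max(0,3-5)=0
  Job 2: p=2, d=23, C=5, tardiness=max(0,5-23)=0
  Job 3: p=3, d=25, C=8, tardiness=max(0,8-25)=0
  Job 4: p=5, d=26, C=13, tardiness=max(0,13-26)=0
Total tardiness = 0

0


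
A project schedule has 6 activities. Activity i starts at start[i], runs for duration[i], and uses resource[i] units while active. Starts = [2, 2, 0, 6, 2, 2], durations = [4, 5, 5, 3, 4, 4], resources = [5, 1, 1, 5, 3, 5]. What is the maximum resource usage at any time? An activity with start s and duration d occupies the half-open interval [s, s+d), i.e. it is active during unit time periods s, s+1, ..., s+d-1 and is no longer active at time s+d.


Each activity i is active on [start_i, start_i + duration_i).
Compute total resource usage per time slot:
  t=0: active resources = [1], total = 1
  t=1: active resources = [1], total = 1
  t=2: active resources = [5, 1, 1, 3, 5], total = 15
  t=3: active resources = [5, 1, 1, 3, 5], total = 15
  t=4: active resources = [5, 1, 1, 3, 5], total = 15
  t=5: active resources = [5, 1, 3, 5], total = 14
  t=6: active resources = [1, 5], total = 6
  t=7: active resources = [5], total = 5
  t=8: active resources = [5], total = 5
Peak resource demand = 15

15


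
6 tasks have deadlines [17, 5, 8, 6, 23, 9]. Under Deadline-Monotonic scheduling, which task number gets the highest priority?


Sort tasks by relative deadline (ascending):
  Task 2: deadline = 5
  Task 4: deadline = 6
  Task 3: deadline = 8
  Task 6: deadline = 9
  Task 1: deadline = 17
  Task 5: deadline = 23
Priority order (highest first): [2, 4, 3, 6, 1, 5]
Highest priority task = 2

2


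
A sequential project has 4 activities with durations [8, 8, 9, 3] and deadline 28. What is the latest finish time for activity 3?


LF(activity 3) = deadline - sum of successor durations
Successors: activities 4 through 4 with durations [3]
Sum of successor durations = 3
LF = 28 - 3 = 25

25


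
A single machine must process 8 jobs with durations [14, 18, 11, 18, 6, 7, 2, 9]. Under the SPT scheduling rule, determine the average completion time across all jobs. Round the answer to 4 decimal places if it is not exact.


Sort jobs by processing time (SPT order): [2, 6, 7, 9, 11, 14, 18, 18]
Compute completion times sequentially:
  Job 1: processing = 2, completes at 2
  Job 2: processing = 6, completes at 8
  Job 3: processing = 7, completes at 15
  Job 4: processing = 9, completes at 24
  Job 5: processing = 11, completes at 35
  Job 6: processing = 14, completes at 49
  Job 7: processing = 18, completes at 67
  Job 8: processing = 18, completes at 85
Sum of completion times = 285
Average completion time = 285/8 = 35.625

35.625


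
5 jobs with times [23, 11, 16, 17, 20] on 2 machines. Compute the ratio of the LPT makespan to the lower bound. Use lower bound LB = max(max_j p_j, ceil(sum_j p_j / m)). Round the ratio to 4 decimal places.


LPT order: [23, 20, 17, 16, 11]
Machine loads after assignment: [39, 48]
LPT makespan = 48
Lower bound = max(max_job, ceil(total/2)) = max(23, 44) = 44
Ratio = 48 / 44 = 1.0909

1.0909


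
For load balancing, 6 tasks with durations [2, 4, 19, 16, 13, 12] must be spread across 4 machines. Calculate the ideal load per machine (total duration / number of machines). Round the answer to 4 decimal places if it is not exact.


Total processing time = 2 + 4 + 19 + 16 + 13 + 12 = 66
Number of machines = 4
Ideal balanced load = 66 / 4 = 16.5

16.5


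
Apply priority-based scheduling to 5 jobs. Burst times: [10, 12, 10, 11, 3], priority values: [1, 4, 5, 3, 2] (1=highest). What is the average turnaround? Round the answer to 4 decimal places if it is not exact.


Sort by priority (ascending = highest first):
Order: [(1, 10), (2, 3), (3, 11), (4, 12), (5, 10)]
Completion times:
  Priority 1, burst=10, C=10
  Priority 2, burst=3, C=13
  Priority 3, burst=11, C=24
  Priority 4, burst=12, C=36
  Priority 5, burst=10, C=46
Average turnaround = 129/5 = 25.8

25.8


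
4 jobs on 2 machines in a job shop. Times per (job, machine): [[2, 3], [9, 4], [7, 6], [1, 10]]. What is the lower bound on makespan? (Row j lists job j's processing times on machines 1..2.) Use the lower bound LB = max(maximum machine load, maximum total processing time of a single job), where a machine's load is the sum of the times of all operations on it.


Machine loads:
  Machine 1: 2 + 9 + 7 + 1 = 19
  Machine 2: 3 + 4 + 6 + 10 = 23
Max machine load = 23
Job totals:
  Job 1: 5
  Job 2: 13
  Job 3: 13
  Job 4: 11
Max job total = 13
Lower bound = max(23, 13) = 23

23


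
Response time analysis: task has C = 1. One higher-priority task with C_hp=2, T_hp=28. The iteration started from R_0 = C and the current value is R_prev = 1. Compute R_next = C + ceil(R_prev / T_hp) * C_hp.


R_next = C + ceil(R_prev / T_hp) * C_hp
ceil(1 / 28) = ceil(0.0357) = 1
Interference = 1 * 2 = 2
R_next = 1 + 2 = 3

3


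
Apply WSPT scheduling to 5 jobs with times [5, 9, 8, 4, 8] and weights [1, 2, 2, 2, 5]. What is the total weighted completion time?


Compute p/w ratios and sort ascending (WSPT): [(8, 5), (4, 2), (8, 2), (9, 2), (5, 1)]
Compute weighted completion times:
  Job (p=8,w=5): C=8, w*C=5*8=40
  Job (p=4,w=2): C=12, w*C=2*12=24
  Job (p=8,w=2): C=20, w*C=2*20=40
  Job (p=9,w=2): C=29, w*C=2*29=58
  Job (p=5,w=1): C=34, w*C=1*34=34
Total weighted completion time = 196

196


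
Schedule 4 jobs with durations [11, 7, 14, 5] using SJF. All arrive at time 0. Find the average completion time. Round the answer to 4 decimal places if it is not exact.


SJF order (ascending): [5, 7, 11, 14]
Completion times:
  Job 1: burst=5, C=5
  Job 2: burst=7, C=12
  Job 3: burst=11, C=23
  Job 4: burst=14, C=37
Average completion = 77/4 = 19.25

19.25


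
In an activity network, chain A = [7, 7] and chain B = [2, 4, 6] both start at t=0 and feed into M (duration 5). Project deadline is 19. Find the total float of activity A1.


Forward pass: ES(A1) = sum of predecessors on chain A = 0
EF = ES + duration = 0 + 7 = 7
Backward pass: LF(M) = deadline = 19; LS(M) = 19 - 5 = 14
LF(A1) = LS(M) - sum(successors on chain A) = 14 - 7 = 7
LS = LF - duration = 7 - 7 = 0
Total float = LS - ES = 0 - 0 = 0

0


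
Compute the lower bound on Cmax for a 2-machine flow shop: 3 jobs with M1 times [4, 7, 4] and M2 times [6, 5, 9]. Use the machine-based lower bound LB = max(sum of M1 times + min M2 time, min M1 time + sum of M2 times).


LB1 = sum(M1 times) + min(M2 times) = 15 + 5 = 20
LB2 = min(M1 times) + sum(M2 times) = 4 + 20 = 24
Lower bound = max(LB1, LB2) = max(20, 24) = 24

24


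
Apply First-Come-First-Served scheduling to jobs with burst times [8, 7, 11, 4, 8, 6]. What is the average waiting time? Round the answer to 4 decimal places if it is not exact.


FCFS order (as given): [8, 7, 11, 4, 8, 6]
Waiting times:
  Job 1: wait = 0
  Job 2: wait = 8
  Job 3: wait = 15
  Job 4: wait = 26
  Job 5: wait = 30
  Job 6: wait = 38
Sum of waiting times = 117
Average waiting time = 117/6 = 19.5

19.5


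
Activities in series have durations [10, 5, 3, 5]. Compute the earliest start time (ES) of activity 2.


Activity 2 starts after activities 1 through 1 complete.
Predecessor durations: [10]
ES = 10 = 10

10


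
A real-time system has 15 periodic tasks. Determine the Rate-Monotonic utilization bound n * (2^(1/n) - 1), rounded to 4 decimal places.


Compute 2^(1/15) = 1.0472941228
Subtract 1: 1.0472941228 - 1 = 0.0472941228
Multiply by n: 15 * 0.0472941228 = 0.7094118420
Round to 4 dp: 0.7094

0.7094


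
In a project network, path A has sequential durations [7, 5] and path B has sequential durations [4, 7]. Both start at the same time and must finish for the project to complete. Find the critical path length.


Path A total = 7 + 5 = 12
Path B total = 4 + 7 = 11
Critical path = longest path = max(12, 11) = 12

12


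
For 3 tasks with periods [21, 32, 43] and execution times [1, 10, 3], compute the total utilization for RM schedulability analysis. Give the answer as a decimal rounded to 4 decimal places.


Compute individual utilizations (exact fractions):
  Task 1: C/T = 1/21 (approx. 0.0476)
  Task 2: C/T = 10/32 = 5/16 (approx. 0.3125)
  Task 3: C/T = 3/43 (approx. 0.0698)
Total utilization U = 1/21 + 5/16 + 3/43 = 6211/14448
Rounded to 4 decimal places: U = 0.4299
RM (Liu & Layland) bound for 3 tasks = 0.779763; compare with U = 6211/14448 (approx. 0.429886)
U <= bound, so schedulable by RM sufficient condition.

0.4299


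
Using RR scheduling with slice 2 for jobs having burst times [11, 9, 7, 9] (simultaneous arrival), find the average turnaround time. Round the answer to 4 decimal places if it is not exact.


Time quantum = 2
Execution trace:
  J1 runs 2 units, time = 2
  J2 runs 2 units, time = 4
  J3 runs 2 units, time = 6
  J4 runs 2 units, time = 8
  J1 runs 2 units, time = 10
  J2 runs 2 units, time = 12
  J3 runs 2 units, time = 14
  J4 runs 2 units, time = 16
  J1 runs 2 units, time = 18
  J2 runs 2 units, time = 20
  J3 runs 2 units, time = 22
  J4 runs 2 units, time = 24
  J1 runs 2 units, time = 26
  J2 runs 2 units, time = 28
  J3 runs 1 units, time = 29
  J4 runs 2 units, time = 31
  J1 runs 2 units, time = 33
  J2 runs 1 units, time = 34
  J4 runs 1 units, time = 35
  J1 runs 1 units, time = 36
Finish times: [36, 34, 29, 35]
Average turnaround = 134/4 = 33.5

33.5


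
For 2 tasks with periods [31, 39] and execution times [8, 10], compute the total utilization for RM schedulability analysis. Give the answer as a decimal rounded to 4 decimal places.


Compute individual utilizations (exact fractions):
  Task 1: C/T = 8/31 (approx. 0.2581)
  Task 2: C/T = 10/39 (approx. 0.2564)
Total utilization U = 8/31 + 10/39 = 622/1209
Rounded to 4 decimal places: U = 0.5145
RM (Liu & Layland) bound for 2 tasks = 0.828427; compare with U = 622/1209 (approx. 0.514475)
U <= bound, so schedulable by RM sufficient condition.

0.5145


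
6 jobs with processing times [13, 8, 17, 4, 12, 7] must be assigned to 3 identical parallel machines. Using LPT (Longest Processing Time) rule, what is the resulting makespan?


Sort jobs in decreasing order (LPT): [17, 13, 12, 8, 7, 4]
Assign each job to the least loaded machine:
  Machine 1: jobs [17, 4], load = 21
  Machine 2: jobs [13, 7], load = 20
  Machine 3: jobs [12, 8], load = 20
Makespan = max load = 21

21


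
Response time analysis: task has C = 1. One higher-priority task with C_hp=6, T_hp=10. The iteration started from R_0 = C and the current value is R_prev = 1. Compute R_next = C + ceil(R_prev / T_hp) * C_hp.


R_next = C + ceil(R_prev / T_hp) * C_hp
ceil(1 / 10) = ceil(0.1) = 1
Interference = 1 * 6 = 6
R_next = 1 + 6 = 7

7


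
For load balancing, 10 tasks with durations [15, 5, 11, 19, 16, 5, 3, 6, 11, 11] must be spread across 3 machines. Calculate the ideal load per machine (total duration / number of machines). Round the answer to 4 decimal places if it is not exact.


Total processing time = 15 + 5 + 11 + 19 + 16 + 5 + 3 + 6 + 11 + 11 = 102
Number of machines = 3
Ideal balanced load = 102 / 3 = 34.0

34.0


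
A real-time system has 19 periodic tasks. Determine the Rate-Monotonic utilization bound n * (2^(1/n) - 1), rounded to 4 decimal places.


Compute 2^(1/19) = 1.0371550444
Subtract 1: 1.0371550444 - 1 = 0.0371550444
Multiply by n: 19 * 0.0371550444 = 0.7059458436
Round to 4 dp: 0.7059

0.7059


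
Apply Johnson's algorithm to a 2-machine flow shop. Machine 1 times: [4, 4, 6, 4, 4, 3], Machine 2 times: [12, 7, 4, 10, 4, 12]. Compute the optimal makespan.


Apply Johnson's rule:
  Group 1 (a <= b): [(6, 3, 12), (1, 4, 12), (2, 4, 7), (4, 4, 10), (5, 4, 4)]
  Group 2 (a > b): [(3, 6, 4)]
Optimal job order: [6, 1, 2, 4, 5, 3]
Schedule:
  Job 6: M1 done at 3, M2 done at 15
  Job 1: M1 done at 7, M2 done at 27
  Job 2: M1 done at 11, M2 done at 34
  Job 4: M1 done at 15, M2 done at 44
  Job 5: M1 done at 19, M2 done at 48
  Job 3: M1 done at 25, M2 done at 52
Makespan = 52

52


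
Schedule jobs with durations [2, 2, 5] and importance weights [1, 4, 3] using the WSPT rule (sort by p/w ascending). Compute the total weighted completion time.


Compute p/w ratios and sort ascending (WSPT): [(2, 4), (5, 3), (2, 1)]
Compute weighted completion times:
  Job (p=2,w=4): C=2, w*C=4*2=8
  Job (p=5,w=3): C=7, w*C=3*7=21
  Job (p=2,w=1): C=9, w*C=1*9=9
Total weighted completion time = 38

38


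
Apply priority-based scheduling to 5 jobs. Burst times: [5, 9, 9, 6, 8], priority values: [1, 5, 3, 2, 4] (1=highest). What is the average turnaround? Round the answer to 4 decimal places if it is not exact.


Sort by priority (ascending = highest first):
Order: [(1, 5), (2, 6), (3, 9), (4, 8), (5, 9)]
Completion times:
  Priority 1, burst=5, C=5
  Priority 2, burst=6, C=11
  Priority 3, burst=9, C=20
  Priority 4, burst=8, C=28
  Priority 5, burst=9, C=37
Average turnaround = 101/5 = 20.2

20.2


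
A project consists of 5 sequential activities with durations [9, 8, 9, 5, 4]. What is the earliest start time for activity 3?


Activity 3 starts after activities 1 through 2 complete.
Predecessor durations: [9, 8]
ES = 9 + 8 = 17

17


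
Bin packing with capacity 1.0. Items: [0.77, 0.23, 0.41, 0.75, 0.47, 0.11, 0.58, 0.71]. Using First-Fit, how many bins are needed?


Place items sequentially using First-Fit:
  Item 0.77 -> new Bin 1
  Item 0.23 -> Bin 1 (now 1.0)
  Item 0.41 -> new Bin 2
  Item 0.75 -> new Bin 3
  Item 0.47 -> Bin 2 (now 0.88)
  Item 0.11 -> Bin 2 (now 0.99)
  Item 0.58 -> new Bin 4
  Item 0.71 -> new Bin 5
Total bins used = 5

5


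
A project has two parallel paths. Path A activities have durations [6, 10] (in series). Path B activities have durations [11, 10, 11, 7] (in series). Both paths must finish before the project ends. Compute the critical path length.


Path A total = 6 + 10 = 16
Path B total = 11 + 10 + 11 + 7 = 39
Critical path = longest path = max(16, 39) = 39

39
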